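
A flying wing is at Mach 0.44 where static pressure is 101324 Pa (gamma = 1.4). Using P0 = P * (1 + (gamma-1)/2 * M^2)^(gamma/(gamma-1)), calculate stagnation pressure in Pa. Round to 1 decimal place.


Step 1: (gamma-1)/2 * M^2 = 0.2 * 0.1936 = 0.03872
Step 2: 1 + 0.03872 = 1.03872
Step 3: Exponent gamma/(gamma-1) = 3.5
Step 4: P0 = 101324 * 1.03872^3.5 = 115733.0 Pa

115733.0


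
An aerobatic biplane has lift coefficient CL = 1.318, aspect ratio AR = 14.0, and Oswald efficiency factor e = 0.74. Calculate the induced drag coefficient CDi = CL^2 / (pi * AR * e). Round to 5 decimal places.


Step 1: CL^2 = 1.318^2 = 1.737124
Step 2: pi * AR * e = 3.14159 * 14.0 * 0.74 = 32.5469
Step 3: CDi = 1.737124 / 32.5469 = 0.05337

0.05337


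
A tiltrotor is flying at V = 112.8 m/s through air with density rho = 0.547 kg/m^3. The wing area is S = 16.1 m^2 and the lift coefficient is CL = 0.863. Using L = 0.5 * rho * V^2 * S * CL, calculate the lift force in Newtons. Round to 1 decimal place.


Step 1: Calculate dynamic pressure q = 0.5 * 0.547 * 112.8^2 = 0.5 * 0.547 * 12723.84 = 3479.9702 Pa
Step 2: Multiply by wing area and lift coefficient: L = 3479.9702 * 16.1 * 0.863
Step 3: L = 56027.5209 * 0.863 = 48351.8 N

48351.8


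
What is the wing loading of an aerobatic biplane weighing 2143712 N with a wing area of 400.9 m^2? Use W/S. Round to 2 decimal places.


Step 1: Wing loading = W / S = 2143712 / 400.9
Step 2: Wing loading = 5347.25 N/m^2

5347.25


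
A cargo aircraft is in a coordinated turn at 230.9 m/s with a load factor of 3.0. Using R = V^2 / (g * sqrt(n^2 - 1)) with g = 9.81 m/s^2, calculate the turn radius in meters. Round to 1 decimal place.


Step 1: V^2 = 230.9^2 = 53314.81
Step 2: n^2 - 1 = 3.0^2 - 1 = 8.0
Step 3: sqrt(8.0) = 2.828427
Step 4: R = 53314.81 / (9.81 * 2.828427) = 1921.5 m

1921.5


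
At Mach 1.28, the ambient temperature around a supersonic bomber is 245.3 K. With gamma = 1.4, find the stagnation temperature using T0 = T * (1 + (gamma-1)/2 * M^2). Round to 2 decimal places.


Step 1: (gamma-1)/2 = 0.2
Step 2: M^2 = 1.6384
Step 3: 1 + 0.2 * 1.6384 = 1.32768
Step 4: T0 = 245.3 * 1.32768 = 325.68 K

325.68


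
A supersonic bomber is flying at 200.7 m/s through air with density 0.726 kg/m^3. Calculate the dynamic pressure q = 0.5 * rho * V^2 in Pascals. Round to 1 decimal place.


Step 1: V^2 = 200.7^2 = 40280.49
Step 2: q = 0.5 * 0.726 * 40280.49
Step 3: q = 14621.8 Pa

14621.8


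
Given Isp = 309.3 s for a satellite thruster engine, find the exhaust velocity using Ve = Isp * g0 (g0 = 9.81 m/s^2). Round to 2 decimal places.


Step 1: Ve = Isp * g0 = 309.3 * 9.81
Step 2: Ve = 3034.23 m/s

3034.23


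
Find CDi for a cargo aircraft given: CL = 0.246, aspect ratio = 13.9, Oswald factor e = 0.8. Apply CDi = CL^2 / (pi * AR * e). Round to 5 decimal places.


Step 1: CL^2 = 0.246^2 = 0.060516
Step 2: pi * AR * e = 3.14159 * 13.9 * 0.8 = 34.93451
Step 3: CDi = 0.060516 / 34.93451 = 0.00173

0.00173


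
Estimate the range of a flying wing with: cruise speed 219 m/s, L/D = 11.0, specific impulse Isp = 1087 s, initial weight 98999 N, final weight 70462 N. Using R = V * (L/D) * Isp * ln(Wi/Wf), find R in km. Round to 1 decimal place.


Step 1: Coefficient = V * (L/D) * Isp = 219 * 11.0 * 1087 = 2618583.0 m
Step 2: Wi/Wf = 98999 / 70462 = 1.404998
Step 3: ln(1.404998) = 0.340036
Step 4: R = 2618583.0 * 0.340036 = 890413.0 m = 890.4 km

890.4


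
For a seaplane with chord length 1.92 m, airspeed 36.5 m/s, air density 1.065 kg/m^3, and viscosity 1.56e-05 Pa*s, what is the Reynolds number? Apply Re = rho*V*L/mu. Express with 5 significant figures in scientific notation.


Step 1: Numerator = rho * V * L = 1.065 * 36.5 * 1.92 = 74.6352
Step 2: Re = 74.6352 / 1.56e-05
Step 3: Re = 4.7843e+06

4.7843e+06


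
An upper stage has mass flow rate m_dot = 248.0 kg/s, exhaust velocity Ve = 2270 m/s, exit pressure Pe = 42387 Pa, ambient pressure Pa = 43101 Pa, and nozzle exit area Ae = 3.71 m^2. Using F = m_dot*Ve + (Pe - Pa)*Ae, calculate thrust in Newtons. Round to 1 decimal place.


Step 1: Momentum thrust = m_dot * Ve = 248.0 * 2270 = 562960.0 N
Step 2: Pressure thrust = (Pe - Pa) * Ae = (42387 - 43101) * 3.71 = -2648.94 N
Step 3: Total thrust F = 562960.0 + -2648.94 = 560311.1 N

560311.1


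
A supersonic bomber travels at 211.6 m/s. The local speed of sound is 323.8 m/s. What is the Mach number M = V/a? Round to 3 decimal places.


Step 1: M = V / a = 211.6 / 323.8
Step 2: M = 0.653

0.653


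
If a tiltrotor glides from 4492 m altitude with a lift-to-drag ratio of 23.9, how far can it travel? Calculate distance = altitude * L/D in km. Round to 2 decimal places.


Step 1: Glide distance = altitude * L/D = 4492 * 23.9 = 107358.8 m
Step 2: Convert to km: 107358.8 / 1000 = 107.36 km

107.36


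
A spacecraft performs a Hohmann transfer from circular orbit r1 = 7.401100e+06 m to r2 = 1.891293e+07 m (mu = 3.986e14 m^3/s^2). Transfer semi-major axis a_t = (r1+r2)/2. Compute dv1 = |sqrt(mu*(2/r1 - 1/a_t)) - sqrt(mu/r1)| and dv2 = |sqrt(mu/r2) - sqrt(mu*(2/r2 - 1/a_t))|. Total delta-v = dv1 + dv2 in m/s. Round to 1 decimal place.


Step 1: Transfer semi-major axis a_t = (7.401100e+06 + 1.891293e+07) / 2 = 1.315702e+07 m
Step 2: v1 (circular at r1) = sqrt(mu/r1) = 7338.72 m/s
Step 3: v_t1 = sqrt(mu*(2/r1 - 1/a_t)) = 8798.76 m/s
Step 4: dv1 = |8798.76 - 7338.72| = 1460.03 m/s
Step 5: v2 (circular at r2) = 4590.81 m/s, v_t2 = 3443.17 m/s
Step 6: dv2 = |4590.81 - 3443.17| = 1147.64 m/s
Step 7: Total delta-v = 1460.03 + 1147.64 = 2607.7 m/s

2607.7


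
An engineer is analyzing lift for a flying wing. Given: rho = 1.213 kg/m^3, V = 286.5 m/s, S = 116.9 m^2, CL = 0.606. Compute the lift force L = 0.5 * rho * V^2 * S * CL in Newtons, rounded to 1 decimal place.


Step 1: Calculate dynamic pressure q = 0.5 * 1.213 * 286.5^2 = 0.5 * 1.213 * 82082.25 = 49782.8846 Pa
Step 2: Multiply by wing area and lift coefficient: L = 49782.8846 * 116.9 * 0.606
Step 3: L = 5819619.2127 * 0.606 = 3526689.2 N

3526689.2


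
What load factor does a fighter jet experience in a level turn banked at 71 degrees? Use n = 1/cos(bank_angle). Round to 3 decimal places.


Step 1: Convert 71 degrees to radians = 1.239184
Step 2: cos(71 deg) = 0.325568
Step 3: n = 1 / 0.325568 = 3.072

3.072


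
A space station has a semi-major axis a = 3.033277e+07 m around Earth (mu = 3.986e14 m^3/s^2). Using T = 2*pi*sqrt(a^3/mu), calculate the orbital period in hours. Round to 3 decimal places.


Step 1: a^3 / mu = 2.790848e+22 / 3.986e14 = 7.001626e+07
Step 2: sqrt(7.001626e+07) = 8367.5721 s
Step 3: T = 2*pi * 8367.5721 = 52575.01 s
Step 4: T in hours = 52575.01 / 3600 = 14.604 hours

14.604


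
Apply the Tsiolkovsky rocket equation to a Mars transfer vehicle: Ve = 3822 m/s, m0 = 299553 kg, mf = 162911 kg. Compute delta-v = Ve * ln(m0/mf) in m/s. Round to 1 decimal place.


Step 1: Mass ratio m0/mf = 299553 / 162911 = 1.838752
Step 2: ln(1.838752) = 0.609087
Step 3: delta-v = 3822 * 0.609087 = 2327.9 m/s

2327.9


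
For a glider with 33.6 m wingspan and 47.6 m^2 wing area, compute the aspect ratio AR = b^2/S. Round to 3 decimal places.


Step 1: b^2 = 33.6^2 = 1128.96
Step 2: AR = 1128.96 / 47.6 = 23.718

23.718


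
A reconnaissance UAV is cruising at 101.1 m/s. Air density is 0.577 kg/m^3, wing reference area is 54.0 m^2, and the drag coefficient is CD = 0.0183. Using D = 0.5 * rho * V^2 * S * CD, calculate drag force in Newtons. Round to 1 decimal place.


Step 1: Dynamic pressure q = 0.5 * 0.577 * 101.1^2 = 2948.8191 Pa
Step 2: Drag D = q * S * CD = 2948.8191 * 54.0 * 0.0183
Step 3: D = 2914.0 N

2914.0


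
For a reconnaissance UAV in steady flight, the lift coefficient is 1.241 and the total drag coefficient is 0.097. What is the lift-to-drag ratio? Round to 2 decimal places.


Step 1: L/D = CL / CD = 1.241 / 0.097
Step 2: L/D = 12.79

12.79


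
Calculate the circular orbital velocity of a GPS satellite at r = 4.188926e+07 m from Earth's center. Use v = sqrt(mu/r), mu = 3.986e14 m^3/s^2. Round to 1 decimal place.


Step 1: mu / r = 3.986e14 / 4.188926e+07 = 9515565.565
Step 2: v = sqrt(9515565.565) = 3084.7 m/s

3084.7


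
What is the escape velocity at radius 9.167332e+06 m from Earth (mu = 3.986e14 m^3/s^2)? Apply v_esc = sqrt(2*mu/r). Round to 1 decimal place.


Step 1: 2*mu/r = 2 * 3.986e14 / 9.167332e+06 = 86960960.9426
Step 2: v_esc = sqrt(86960960.9426) = 9325.3 m/s

9325.3


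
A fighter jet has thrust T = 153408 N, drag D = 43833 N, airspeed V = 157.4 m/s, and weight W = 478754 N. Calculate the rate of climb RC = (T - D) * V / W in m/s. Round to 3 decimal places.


Step 1: Excess thrust = T - D = 153408 - 43833 = 109575 N
Step 2: Excess power = 109575 * 157.4 = 17247105.0 W
Step 3: RC = 17247105.0 / 478754 = 36.025 m/s

36.025


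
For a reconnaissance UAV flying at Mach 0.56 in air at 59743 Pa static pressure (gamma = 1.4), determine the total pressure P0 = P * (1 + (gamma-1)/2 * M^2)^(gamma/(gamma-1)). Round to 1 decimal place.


Step 1: (gamma-1)/2 * M^2 = 0.2 * 0.3136 = 0.06272
Step 2: 1 + 0.06272 = 1.06272
Step 3: Exponent gamma/(gamma-1) = 3.5
Step 4: P0 = 59743 * 1.06272^3.5 = 73918.5 Pa

73918.5


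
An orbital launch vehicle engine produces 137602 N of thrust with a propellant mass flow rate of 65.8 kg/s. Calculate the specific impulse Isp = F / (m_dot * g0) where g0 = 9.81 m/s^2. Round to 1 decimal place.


Step 1: m_dot * g0 = 65.8 * 9.81 = 645.5
Step 2: Isp = 137602 / 645.5 = 213.2 s

213.2


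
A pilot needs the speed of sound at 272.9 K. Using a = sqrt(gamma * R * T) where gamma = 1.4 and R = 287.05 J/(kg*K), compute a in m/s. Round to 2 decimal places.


Step 1: gamma * R * T = 1.4 * 287.05 * 272.9 = 109670.323
Step 2: a = sqrt(109670.323) = 331.17 m/s

331.17


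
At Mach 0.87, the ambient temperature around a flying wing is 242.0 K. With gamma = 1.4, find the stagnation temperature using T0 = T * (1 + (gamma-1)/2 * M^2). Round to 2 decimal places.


Step 1: (gamma-1)/2 = 0.2
Step 2: M^2 = 0.7569
Step 3: 1 + 0.2 * 0.7569 = 1.15138
Step 4: T0 = 242.0 * 1.15138 = 278.63 K

278.63


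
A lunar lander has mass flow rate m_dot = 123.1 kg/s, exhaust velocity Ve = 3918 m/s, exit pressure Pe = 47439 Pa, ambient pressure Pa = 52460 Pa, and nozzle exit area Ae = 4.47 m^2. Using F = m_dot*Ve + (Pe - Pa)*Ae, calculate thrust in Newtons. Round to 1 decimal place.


Step 1: Momentum thrust = m_dot * Ve = 123.1 * 3918 = 482305.8 N
Step 2: Pressure thrust = (Pe - Pa) * Ae = (47439 - 52460) * 4.47 = -22443.87 N
Step 3: Total thrust F = 482305.8 + -22443.87 = 459861.9 N

459861.9


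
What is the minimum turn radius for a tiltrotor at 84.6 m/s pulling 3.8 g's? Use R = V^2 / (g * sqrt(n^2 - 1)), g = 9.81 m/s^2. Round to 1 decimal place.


Step 1: V^2 = 84.6^2 = 7157.16
Step 2: n^2 - 1 = 3.8^2 - 1 = 13.44
Step 3: sqrt(13.44) = 3.666061
Step 4: R = 7157.16 / (9.81 * 3.666061) = 199.0 m

199.0


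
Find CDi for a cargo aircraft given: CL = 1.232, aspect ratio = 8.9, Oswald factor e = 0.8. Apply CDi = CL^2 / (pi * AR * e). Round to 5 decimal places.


Step 1: CL^2 = 1.232^2 = 1.517824
Step 2: pi * AR * e = 3.14159 * 8.9 * 0.8 = 22.36814
Step 3: CDi = 1.517824 / 22.36814 = 0.06786

0.06786


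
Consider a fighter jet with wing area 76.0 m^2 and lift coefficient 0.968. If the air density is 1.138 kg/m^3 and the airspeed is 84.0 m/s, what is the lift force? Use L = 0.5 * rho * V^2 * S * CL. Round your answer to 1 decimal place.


Step 1: Calculate dynamic pressure q = 0.5 * 1.138 * 84.0^2 = 0.5 * 1.138 * 7056.0 = 4014.864 Pa
Step 2: Multiply by wing area and lift coefficient: L = 4014.864 * 76.0 * 0.968
Step 3: L = 305129.664 * 0.968 = 295365.5 N

295365.5


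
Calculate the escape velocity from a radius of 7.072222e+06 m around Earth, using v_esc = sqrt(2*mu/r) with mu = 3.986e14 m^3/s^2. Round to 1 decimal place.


Step 1: 2*mu/r = 2 * 3.986e14 / 7.072222e+06 = 112722705.82
Step 2: v_esc = sqrt(112722705.82) = 10617.1 m/s

10617.1


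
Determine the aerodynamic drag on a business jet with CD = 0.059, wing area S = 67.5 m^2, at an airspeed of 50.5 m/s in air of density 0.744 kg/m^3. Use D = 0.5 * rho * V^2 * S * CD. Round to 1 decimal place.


Step 1: Dynamic pressure q = 0.5 * 0.744 * 50.5^2 = 948.693 Pa
Step 2: Drag D = q * S * CD = 948.693 * 67.5 * 0.059
Step 3: D = 3778.2 N

3778.2


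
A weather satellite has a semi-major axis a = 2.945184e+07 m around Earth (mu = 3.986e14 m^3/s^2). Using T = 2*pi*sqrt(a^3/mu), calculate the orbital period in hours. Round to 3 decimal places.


Step 1: a^3 / mu = 2.554685e+22 / 3.986e14 = 6.409144e+07
Step 2: sqrt(6.409144e+07) = 8005.7127 s
Step 3: T = 2*pi * 8005.7127 = 50301.38 s
Step 4: T in hours = 50301.38 / 3600 = 13.973 hours

13.973


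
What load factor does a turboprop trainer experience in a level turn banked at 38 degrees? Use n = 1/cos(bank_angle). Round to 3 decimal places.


Step 1: Convert 38 degrees to radians = 0.663225
Step 2: cos(38 deg) = 0.788011
Step 3: n = 1 / 0.788011 = 1.269

1.269


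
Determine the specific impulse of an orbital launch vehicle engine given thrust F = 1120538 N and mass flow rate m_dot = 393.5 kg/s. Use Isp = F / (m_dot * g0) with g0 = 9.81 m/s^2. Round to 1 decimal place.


Step 1: m_dot * g0 = 393.5 * 9.81 = 3860.24
Step 2: Isp = 1120538 / 3860.24 = 290.3 s

290.3


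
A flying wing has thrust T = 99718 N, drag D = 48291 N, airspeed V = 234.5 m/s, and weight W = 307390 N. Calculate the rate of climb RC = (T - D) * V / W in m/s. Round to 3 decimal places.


Step 1: Excess thrust = T - D = 99718 - 48291 = 51427 N
Step 2: Excess power = 51427 * 234.5 = 12059631.5 W
Step 3: RC = 12059631.5 / 307390 = 39.232 m/s

39.232


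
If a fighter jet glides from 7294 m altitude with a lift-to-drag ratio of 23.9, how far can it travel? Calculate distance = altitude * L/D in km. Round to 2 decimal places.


Step 1: Glide distance = altitude * L/D = 7294 * 23.9 = 174326.6 m
Step 2: Convert to km: 174326.6 / 1000 = 174.33 km

174.33


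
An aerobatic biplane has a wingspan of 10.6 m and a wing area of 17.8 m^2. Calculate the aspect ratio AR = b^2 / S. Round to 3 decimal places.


Step 1: b^2 = 10.6^2 = 112.36
Step 2: AR = 112.36 / 17.8 = 6.312

6.312


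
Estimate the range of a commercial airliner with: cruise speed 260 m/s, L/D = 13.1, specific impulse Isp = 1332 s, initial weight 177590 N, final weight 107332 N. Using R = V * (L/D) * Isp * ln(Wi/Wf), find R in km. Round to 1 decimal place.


Step 1: Coefficient = V * (L/D) * Isp = 260 * 13.1 * 1332 = 4536792.0 m
Step 2: Wi/Wf = 177590 / 107332 = 1.654586
Step 3: ln(1.654586) = 0.503551
Step 4: R = 4536792.0 * 0.503551 = 2284504.7 m = 2284.5 km

2284.5


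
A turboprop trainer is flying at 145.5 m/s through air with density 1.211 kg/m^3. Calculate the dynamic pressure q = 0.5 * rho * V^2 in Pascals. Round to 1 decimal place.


Step 1: V^2 = 145.5^2 = 21170.25
Step 2: q = 0.5 * 1.211 * 21170.25
Step 3: q = 12818.6 Pa

12818.6


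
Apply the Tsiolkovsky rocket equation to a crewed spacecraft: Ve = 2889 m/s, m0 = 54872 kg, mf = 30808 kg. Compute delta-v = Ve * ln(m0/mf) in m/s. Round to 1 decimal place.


Step 1: Mass ratio m0/mf = 54872 / 30808 = 1.781096
Step 2: ln(1.781096) = 0.577229
Step 3: delta-v = 2889 * 0.577229 = 1667.6 m/s

1667.6


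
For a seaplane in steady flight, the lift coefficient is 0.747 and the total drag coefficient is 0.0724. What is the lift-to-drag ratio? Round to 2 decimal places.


Step 1: L/D = CL / CD = 0.747 / 0.0724
Step 2: L/D = 10.32

10.32


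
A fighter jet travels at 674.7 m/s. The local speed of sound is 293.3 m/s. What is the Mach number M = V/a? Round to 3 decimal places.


Step 1: M = V / a = 674.7 / 293.3
Step 2: M = 2.300

2.300


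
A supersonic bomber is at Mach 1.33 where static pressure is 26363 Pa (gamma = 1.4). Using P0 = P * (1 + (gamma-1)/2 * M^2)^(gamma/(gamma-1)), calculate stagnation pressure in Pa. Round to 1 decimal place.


Step 1: (gamma-1)/2 * M^2 = 0.2 * 1.7689 = 0.35378
Step 2: 1 + 0.35378 = 1.35378
Step 3: Exponent gamma/(gamma-1) = 3.5
Step 4: P0 = 26363 * 1.35378^3.5 = 76105.0 Pa

76105.0


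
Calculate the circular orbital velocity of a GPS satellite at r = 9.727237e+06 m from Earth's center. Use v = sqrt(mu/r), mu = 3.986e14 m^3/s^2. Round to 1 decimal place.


Step 1: mu / r = 3.986e14 / 9.727237e+06 = 40977720.6004
Step 2: v = sqrt(40977720.6004) = 6401.4 m/s

6401.4


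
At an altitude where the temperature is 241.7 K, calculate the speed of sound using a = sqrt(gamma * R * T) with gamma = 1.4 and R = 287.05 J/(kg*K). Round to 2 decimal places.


Step 1: gamma * R * T = 1.4 * 287.05 * 241.7 = 97131.979
Step 2: a = sqrt(97131.979) = 311.66 m/s

311.66


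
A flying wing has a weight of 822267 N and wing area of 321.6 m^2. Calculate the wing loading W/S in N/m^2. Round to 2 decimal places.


Step 1: Wing loading = W / S = 822267 / 321.6
Step 2: Wing loading = 2556.80 N/m^2

2556.80


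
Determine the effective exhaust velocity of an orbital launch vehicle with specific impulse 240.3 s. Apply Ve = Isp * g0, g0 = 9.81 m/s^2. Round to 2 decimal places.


Step 1: Ve = Isp * g0 = 240.3 * 9.81
Step 2: Ve = 2357.34 m/s

2357.34


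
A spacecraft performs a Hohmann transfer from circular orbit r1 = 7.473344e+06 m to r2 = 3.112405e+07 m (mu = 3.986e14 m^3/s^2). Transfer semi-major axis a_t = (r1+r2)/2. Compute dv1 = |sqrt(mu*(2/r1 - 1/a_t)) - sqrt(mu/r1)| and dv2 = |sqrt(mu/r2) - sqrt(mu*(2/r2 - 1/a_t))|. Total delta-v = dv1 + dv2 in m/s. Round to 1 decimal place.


Step 1: Transfer semi-major axis a_t = (7.473344e+06 + 3.112405e+07) / 2 = 1.929870e+07 m
Step 2: v1 (circular at r1) = sqrt(mu/r1) = 7303.17 m/s
Step 3: v_t1 = sqrt(mu*(2/r1 - 1/a_t)) = 9274.6 m/s
Step 4: dv1 = |9274.6 - 7303.17| = 1971.43 m/s
Step 5: v2 (circular at r2) = 3578.66 m/s, v_t2 = 2226.97 m/s
Step 6: dv2 = |3578.66 - 2226.97| = 1351.69 m/s
Step 7: Total delta-v = 1971.43 + 1351.69 = 3323.1 m/s

3323.1


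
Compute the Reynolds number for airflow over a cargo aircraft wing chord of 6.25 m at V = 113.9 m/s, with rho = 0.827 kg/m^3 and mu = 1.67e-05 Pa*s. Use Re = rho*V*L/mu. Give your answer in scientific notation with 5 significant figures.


Step 1: Numerator = rho * V * L = 0.827 * 113.9 * 6.25 = 588.720625
Step 2: Re = 588.720625 / 1.67e-05
Step 3: Re = 3.5253e+07

3.5253e+07


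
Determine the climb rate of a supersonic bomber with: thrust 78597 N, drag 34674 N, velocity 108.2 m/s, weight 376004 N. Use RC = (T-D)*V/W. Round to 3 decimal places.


Step 1: Excess thrust = T - D = 78597 - 34674 = 43923 N
Step 2: Excess power = 43923 * 108.2 = 4752468.6 W
Step 3: RC = 4752468.6 / 376004 = 12.639 m/s

12.639


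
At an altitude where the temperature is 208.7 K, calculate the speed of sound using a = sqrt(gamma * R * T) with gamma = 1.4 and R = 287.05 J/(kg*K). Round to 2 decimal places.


Step 1: gamma * R * T = 1.4 * 287.05 * 208.7 = 83870.269
Step 2: a = sqrt(83870.269) = 289.60 m/s

289.60


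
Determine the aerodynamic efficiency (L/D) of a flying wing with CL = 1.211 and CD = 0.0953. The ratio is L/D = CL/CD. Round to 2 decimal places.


Step 1: L/D = CL / CD = 1.211 / 0.0953
Step 2: L/D = 12.71

12.71


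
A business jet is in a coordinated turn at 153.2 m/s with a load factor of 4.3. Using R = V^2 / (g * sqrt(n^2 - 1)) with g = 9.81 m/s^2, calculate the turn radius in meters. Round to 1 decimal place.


Step 1: V^2 = 153.2^2 = 23470.24
Step 2: n^2 - 1 = 4.3^2 - 1 = 17.49
Step 3: sqrt(17.49) = 4.182105
Step 4: R = 23470.24 / (9.81 * 4.182105) = 572.1 m

572.1


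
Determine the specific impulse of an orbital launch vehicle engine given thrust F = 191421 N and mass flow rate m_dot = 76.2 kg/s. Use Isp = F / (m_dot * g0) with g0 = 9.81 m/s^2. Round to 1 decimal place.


Step 1: m_dot * g0 = 76.2 * 9.81 = 747.52
Step 2: Isp = 191421 / 747.52 = 256.1 s

256.1


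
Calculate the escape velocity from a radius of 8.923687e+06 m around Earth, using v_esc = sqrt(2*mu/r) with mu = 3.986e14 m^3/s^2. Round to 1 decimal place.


Step 1: 2*mu/r = 2 * 3.986e14 / 8.923687e+06 = 89335271.3962
Step 2: v_esc = sqrt(89335271.3962) = 9451.7 m/s

9451.7


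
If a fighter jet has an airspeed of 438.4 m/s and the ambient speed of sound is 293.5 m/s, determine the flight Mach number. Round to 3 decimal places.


Step 1: M = V / a = 438.4 / 293.5
Step 2: M = 1.494

1.494


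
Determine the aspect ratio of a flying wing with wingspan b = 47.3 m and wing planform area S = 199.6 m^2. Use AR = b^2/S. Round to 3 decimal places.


Step 1: b^2 = 47.3^2 = 2237.29
Step 2: AR = 2237.29 / 199.6 = 11.209

11.209


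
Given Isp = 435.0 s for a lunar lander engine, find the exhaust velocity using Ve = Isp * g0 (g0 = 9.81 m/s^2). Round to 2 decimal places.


Step 1: Ve = Isp * g0 = 435.0 * 9.81
Step 2: Ve = 4267.35 m/s

4267.35


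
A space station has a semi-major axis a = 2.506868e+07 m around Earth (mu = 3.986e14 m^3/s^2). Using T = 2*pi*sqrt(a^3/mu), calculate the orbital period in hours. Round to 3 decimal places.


Step 1: a^3 / mu = 1.575413e+22 / 3.986e14 = 3.952366e+07
Step 2: sqrt(3.952366e+07) = 6286.7842 s
Step 3: T = 2*pi * 6286.7842 = 39501.03 s
Step 4: T in hours = 39501.03 / 3600 = 10.973 hours

10.973


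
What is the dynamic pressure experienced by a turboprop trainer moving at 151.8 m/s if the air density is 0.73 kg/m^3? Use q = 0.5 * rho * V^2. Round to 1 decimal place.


Step 1: V^2 = 151.8^2 = 23043.24
Step 2: q = 0.5 * 0.73 * 23043.24
Step 3: q = 8410.8 Pa

8410.8


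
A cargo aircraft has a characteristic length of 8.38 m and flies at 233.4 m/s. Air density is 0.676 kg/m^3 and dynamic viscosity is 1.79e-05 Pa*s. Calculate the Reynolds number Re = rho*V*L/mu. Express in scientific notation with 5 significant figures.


Step 1: Numerator = rho * V * L = 0.676 * 233.4 * 8.38 = 1322.182992
Step 2: Re = 1322.182992 / 1.79e-05
Step 3: Re = 7.3865e+07

7.3865e+07


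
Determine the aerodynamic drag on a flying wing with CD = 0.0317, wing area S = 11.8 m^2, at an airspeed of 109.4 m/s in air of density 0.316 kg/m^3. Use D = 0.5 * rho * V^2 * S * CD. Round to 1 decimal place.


Step 1: Dynamic pressure q = 0.5 * 0.316 * 109.4^2 = 1891.0009 Pa
Step 2: Drag D = q * S * CD = 1891.0009 * 11.8 * 0.0317
Step 3: D = 707.3 N

707.3


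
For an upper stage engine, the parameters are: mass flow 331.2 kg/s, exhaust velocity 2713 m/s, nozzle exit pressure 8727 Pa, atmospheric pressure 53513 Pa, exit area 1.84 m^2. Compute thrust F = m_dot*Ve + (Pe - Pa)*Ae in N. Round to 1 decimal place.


Step 1: Momentum thrust = m_dot * Ve = 331.2 * 2713 = 898545.6 N
Step 2: Pressure thrust = (Pe - Pa) * Ae = (8727 - 53513) * 1.84 = -82406.24 N
Step 3: Total thrust F = 898545.6 + -82406.24 = 816139.4 N

816139.4


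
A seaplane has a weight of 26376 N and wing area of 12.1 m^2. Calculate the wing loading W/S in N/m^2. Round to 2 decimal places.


Step 1: Wing loading = W / S = 26376 / 12.1
Step 2: Wing loading = 2179.83 N/m^2

2179.83


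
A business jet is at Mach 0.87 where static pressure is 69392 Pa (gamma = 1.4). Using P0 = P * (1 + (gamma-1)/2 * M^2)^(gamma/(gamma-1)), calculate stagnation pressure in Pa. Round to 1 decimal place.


Step 1: (gamma-1)/2 * M^2 = 0.2 * 0.7569 = 0.15138
Step 2: 1 + 0.15138 = 1.15138
Step 3: Exponent gamma/(gamma-1) = 3.5
Step 4: P0 = 69392 * 1.15138^3.5 = 113651.4 Pa

113651.4


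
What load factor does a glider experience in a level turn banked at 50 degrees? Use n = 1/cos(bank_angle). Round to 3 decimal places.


Step 1: Convert 50 degrees to radians = 0.872665
Step 2: cos(50 deg) = 0.642788
Step 3: n = 1 / 0.642788 = 1.556

1.556


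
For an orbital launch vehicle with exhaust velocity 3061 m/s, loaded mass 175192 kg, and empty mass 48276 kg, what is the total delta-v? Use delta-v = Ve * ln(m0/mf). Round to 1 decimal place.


Step 1: Mass ratio m0/mf = 175192 / 48276 = 3.628967
Step 2: ln(3.628967) = 1.288948
Step 3: delta-v = 3061 * 1.288948 = 3945.5 m/s

3945.5


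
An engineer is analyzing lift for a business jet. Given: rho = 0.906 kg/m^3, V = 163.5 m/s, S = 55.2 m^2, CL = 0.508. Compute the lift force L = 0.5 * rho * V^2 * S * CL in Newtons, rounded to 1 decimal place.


Step 1: Calculate dynamic pressure q = 0.5 * 0.906 * 163.5^2 = 0.5 * 0.906 * 26732.25 = 12109.7092 Pa
Step 2: Multiply by wing area and lift coefficient: L = 12109.7092 * 55.2 * 0.508
Step 3: L = 668455.9506 * 0.508 = 339575.6 N

339575.6


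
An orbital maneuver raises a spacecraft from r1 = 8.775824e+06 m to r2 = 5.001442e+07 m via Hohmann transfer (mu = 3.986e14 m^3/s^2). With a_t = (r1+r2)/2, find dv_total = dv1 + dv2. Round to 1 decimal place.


Step 1: Transfer semi-major axis a_t = (8.775824e+06 + 5.001442e+07) / 2 = 2.939512e+07 m
Step 2: v1 (circular at r1) = sqrt(mu/r1) = 6739.45 m/s
Step 3: v_t1 = sqrt(mu*(2/r1 - 1/a_t)) = 8790.93 m/s
Step 4: dv1 = |8790.93 - 6739.45| = 2051.47 m/s
Step 5: v2 (circular at r2) = 2823.07 m/s, v_t2 = 1542.51 m/s
Step 6: dv2 = |2823.07 - 1542.51| = 1280.56 m/s
Step 7: Total delta-v = 2051.47 + 1280.56 = 3332.0 m/s

3332.0


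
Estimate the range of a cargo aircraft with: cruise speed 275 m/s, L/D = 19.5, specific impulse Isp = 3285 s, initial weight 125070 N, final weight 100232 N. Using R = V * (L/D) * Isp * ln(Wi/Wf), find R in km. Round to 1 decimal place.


Step 1: Coefficient = V * (L/D) * Isp = 275 * 19.5 * 3285 = 17615812.5 m
Step 2: Wi/Wf = 125070 / 100232 = 1.247805
Step 3: ln(1.247805) = 0.221386
Step 4: R = 17615812.5 * 0.221386 = 3899895.7 m = 3899.9 km

3899.9


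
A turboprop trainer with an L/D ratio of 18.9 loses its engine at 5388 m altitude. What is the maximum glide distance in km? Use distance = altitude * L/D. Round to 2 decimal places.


Step 1: Glide distance = altitude * L/D = 5388 * 18.9 = 101833.2 m
Step 2: Convert to km: 101833.2 / 1000 = 101.83 km

101.83


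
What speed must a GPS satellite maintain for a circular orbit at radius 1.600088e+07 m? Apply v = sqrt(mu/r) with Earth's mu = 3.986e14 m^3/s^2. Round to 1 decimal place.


Step 1: mu / r = 3.986e14 / 1.600088e+07 = 24911129.8879
Step 2: v = sqrt(24911129.8879) = 4991.1 m/s

4991.1


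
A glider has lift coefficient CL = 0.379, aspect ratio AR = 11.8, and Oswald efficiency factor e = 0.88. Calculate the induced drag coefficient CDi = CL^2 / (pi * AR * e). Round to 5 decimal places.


Step 1: CL^2 = 0.379^2 = 0.143641
Step 2: pi * AR * e = 3.14159 * 11.8 * 0.88 = 32.622298
Step 3: CDi = 0.143641 / 32.622298 = 0.00440

0.00440


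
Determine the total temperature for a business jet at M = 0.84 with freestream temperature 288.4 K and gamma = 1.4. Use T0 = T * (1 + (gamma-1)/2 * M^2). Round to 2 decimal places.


Step 1: (gamma-1)/2 = 0.2
Step 2: M^2 = 0.7056
Step 3: 1 + 0.2 * 0.7056 = 1.14112
Step 4: T0 = 288.4 * 1.14112 = 329.10 K

329.10


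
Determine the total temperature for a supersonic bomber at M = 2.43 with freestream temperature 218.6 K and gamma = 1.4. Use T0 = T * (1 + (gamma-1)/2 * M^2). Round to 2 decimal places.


Step 1: (gamma-1)/2 = 0.2
Step 2: M^2 = 5.9049
Step 3: 1 + 0.2 * 5.9049 = 2.18098
Step 4: T0 = 218.6 * 2.18098 = 476.76 K

476.76


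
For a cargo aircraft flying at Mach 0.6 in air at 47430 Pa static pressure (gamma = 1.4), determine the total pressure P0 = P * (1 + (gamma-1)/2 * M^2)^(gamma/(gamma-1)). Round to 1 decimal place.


Step 1: (gamma-1)/2 * M^2 = 0.2 * 0.36 = 0.072
Step 2: 1 + 0.072 = 1.072
Step 3: Exponent gamma/(gamma-1) = 3.5
Step 4: P0 = 47430 * 1.072^3.5 = 60497.1 Pa

60497.1


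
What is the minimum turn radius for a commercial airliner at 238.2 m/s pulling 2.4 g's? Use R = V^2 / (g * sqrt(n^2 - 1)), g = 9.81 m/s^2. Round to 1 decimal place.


Step 1: V^2 = 238.2^2 = 56739.24
Step 2: n^2 - 1 = 2.4^2 - 1 = 4.76
Step 3: sqrt(4.76) = 2.181742
Step 4: R = 56739.24 / (9.81 * 2.181742) = 2651.0 m

2651.0


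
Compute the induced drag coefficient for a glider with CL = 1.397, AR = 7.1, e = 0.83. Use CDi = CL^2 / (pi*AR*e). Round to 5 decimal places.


Step 1: CL^2 = 1.397^2 = 1.951609
Step 2: pi * AR * e = 3.14159 * 7.1 * 0.83 = 18.513406
Step 3: CDi = 1.951609 / 18.513406 = 0.10542

0.10542


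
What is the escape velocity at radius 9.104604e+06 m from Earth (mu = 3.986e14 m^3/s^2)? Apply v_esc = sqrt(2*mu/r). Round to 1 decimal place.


Step 1: 2*mu/r = 2 * 3.986e14 / 9.104604e+06 = 87560095.969
Step 2: v_esc = sqrt(87560095.969) = 9357.4 m/s

9357.4


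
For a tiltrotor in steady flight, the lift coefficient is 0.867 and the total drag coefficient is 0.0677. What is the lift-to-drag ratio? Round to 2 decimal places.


Step 1: L/D = CL / CD = 0.867 / 0.0677
Step 2: L/D = 12.81

12.81


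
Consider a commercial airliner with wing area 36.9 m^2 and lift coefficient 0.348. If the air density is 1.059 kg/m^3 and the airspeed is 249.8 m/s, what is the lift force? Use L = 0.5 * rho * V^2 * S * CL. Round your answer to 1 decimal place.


Step 1: Calculate dynamic pressure q = 0.5 * 1.059 * 249.8^2 = 0.5 * 1.059 * 62400.04 = 33040.8212 Pa
Step 2: Multiply by wing area and lift coefficient: L = 33040.8212 * 36.9 * 0.348
Step 3: L = 1219206.3015 * 0.348 = 424283.8 N

424283.8


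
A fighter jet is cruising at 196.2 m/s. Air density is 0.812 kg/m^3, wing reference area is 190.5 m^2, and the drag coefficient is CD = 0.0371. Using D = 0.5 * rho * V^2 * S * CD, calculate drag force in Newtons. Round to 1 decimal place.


Step 1: Dynamic pressure q = 0.5 * 0.812 * 196.2^2 = 15628.7426 Pa
Step 2: Drag D = q * S * CD = 15628.7426 * 190.5 * 0.0371
Step 3: D = 110456.9 N

110456.9


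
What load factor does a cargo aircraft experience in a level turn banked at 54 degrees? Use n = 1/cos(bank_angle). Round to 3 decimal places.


Step 1: Convert 54 degrees to radians = 0.942478
Step 2: cos(54 deg) = 0.587785
Step 3: n = 1 / 0.587785 = 1.701

1.701


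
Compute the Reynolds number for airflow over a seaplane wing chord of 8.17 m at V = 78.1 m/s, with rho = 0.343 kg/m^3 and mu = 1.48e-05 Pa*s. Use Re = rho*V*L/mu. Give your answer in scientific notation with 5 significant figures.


Step 1: Numerator = rho * V * L = 0.343 * 78.1 * 8.17 = 218.860411
Step 2: Re = 218.860411 / 1.48e-05
Step 3: Re = 1.4788e+07

1.4788e+07


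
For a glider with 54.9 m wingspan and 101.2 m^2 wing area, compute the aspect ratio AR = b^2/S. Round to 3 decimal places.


Step 1: b^2 = 54.9^2 = 3014.01
Step 2: AR = 3014.01 / 101.2 = 29.783

29.783


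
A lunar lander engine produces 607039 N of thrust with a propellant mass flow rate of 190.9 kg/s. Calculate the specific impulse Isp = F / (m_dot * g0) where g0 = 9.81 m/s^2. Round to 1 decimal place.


Step 1: m_dot * g0 = 190.9 * 9.81 = 1872.73
Step 2: Isp = 607039 / 1872.73 = 324.1 s

324.1


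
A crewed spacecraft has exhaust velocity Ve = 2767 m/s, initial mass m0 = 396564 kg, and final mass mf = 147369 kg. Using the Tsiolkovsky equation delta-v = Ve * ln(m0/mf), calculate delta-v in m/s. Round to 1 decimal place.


Step 1: Mass ratio m0/mf = 396564 / 147369 = 2.690959
Step 2: ln(2.690959) = 0.989898
Step 3: delta-v = 2767 * 0.989898 = 2739.0 m/s

2739.0


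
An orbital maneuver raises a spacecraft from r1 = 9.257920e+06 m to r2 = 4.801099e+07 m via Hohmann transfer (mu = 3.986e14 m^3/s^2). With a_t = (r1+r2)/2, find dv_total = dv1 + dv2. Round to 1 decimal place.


Step 1: Transfer semi-major axis a_t = (9.257920e+06 + 4.801099e+07) / 2 = 2.863446e+07 m
Step 2: v1 (circular at r1) = sqrt(mu/r1) = 6561.63 m/s
Step 3: v_t1 = sqrt(mu*(2/r1 - 1/a_t)) = 8496.46 m/s
Step 4: dv1 = |8496.46 - 6561.63| = 1934.82 m/s
Step 5: v2 (circular at r2) = 2881.37 m/s, v_t2 = 1638.36 m/s
Step 6: dv2 = |2881.37 - 1638.36| = 1243.0 m/s
Step 7: Total delta-v = 1934.82 + 1243.0 = 3177.8 m/s

3177.8


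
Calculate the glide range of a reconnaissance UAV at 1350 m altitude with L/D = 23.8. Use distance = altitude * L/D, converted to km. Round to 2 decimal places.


Step 1: Glide distance = altitude * L/D = 1350 * 23.8 = 32130.0 m
Step 2: Convert to km: 32130.0 / 1000 = 32.13 km

32.13


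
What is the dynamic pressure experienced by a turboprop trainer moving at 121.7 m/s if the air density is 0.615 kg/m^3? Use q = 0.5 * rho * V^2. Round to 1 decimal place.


Step 1: V^2 = 121.7^2 = 14810.89
Step 2: q = 0.5 * 0.615 * 14810.89
Step 3: q = 4554.3 Pa

4554.3


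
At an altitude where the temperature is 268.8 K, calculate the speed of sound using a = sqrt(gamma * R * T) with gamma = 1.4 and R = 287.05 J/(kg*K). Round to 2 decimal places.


Step 1: gamma * R * T = 1.4 * 287.05 * 268.8 = 108022.656
Step 2: a = sqrt(108022.656) = 328.67 m/s

328.67


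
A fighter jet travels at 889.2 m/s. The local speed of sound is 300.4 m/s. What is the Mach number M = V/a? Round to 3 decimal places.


Step 1: M = V / a = 889.2 / 300.4
Step 2: M = 2.960

2.960


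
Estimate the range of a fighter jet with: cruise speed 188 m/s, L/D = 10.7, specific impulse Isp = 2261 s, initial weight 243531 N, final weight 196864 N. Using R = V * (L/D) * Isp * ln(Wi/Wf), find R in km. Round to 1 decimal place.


Step 1: Coefficient = V * (L/D) * Isp = 188 * 10.7 * 2261 = 4548227.6 m
Step 2: Wi/Wf = 243531 / 196864 = 1.237052
Step 3: ln(1.237052) = 0.212731
Step 4: R = 4548227.6 * 0.212731 = 967549.5 m = 967.5 km

967.5


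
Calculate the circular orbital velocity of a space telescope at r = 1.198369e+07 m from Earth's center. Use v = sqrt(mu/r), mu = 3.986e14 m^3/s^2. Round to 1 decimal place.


Step 1: mu / r = 3.986e14 / 1.198369e+07 = 33261875.0986
Step 2: v = sqrt(33261875.0986) = 5767.3 m/s

5767.3


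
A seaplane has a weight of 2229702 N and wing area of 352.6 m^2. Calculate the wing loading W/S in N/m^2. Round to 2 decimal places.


Step 1: Wing loading = W / S = 2229702 / 352.6
Step 2: Wing loading = 6323.60 N/m^2

6323.60


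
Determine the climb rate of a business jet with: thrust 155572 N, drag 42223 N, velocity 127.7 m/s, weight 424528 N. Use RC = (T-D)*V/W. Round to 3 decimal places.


Step 1: Excess thrust = T - D = 155572 - 42223 = 113349 N
Step 2: Excess power = 113349 * 127.7 = 14474667.3 W
Step 3: RC = 14474667.3 / 424528 = 34.096 m/s

34.096


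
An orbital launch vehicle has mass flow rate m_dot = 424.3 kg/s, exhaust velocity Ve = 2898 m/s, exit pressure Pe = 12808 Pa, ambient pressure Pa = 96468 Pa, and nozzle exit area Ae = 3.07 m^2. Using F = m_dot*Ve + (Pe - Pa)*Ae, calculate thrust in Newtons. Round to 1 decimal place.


Step 1: Momentum thrust = m_dot * Ve = 424.3 * 2898 = 1229621.4 N
Step 2: Pressure thrust = (Pe - Pa) * Ae = (12808 - 96468) * 3.07 = -256836.20 N
Step 3: Total thrust F = 1229621.4 + -256836.20 = 972785.2 N

972785.2


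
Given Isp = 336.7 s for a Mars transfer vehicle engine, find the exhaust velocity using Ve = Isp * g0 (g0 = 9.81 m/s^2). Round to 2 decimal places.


Step 1: Ve = Isp * g0 = 336.7 * 9.81
Step 2: Ve = 3303.03 m/s

3303.03


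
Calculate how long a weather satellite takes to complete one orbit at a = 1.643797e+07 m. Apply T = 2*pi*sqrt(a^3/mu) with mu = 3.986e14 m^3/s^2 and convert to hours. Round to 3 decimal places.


Step 1: a^3 / mu = 4.441652e+21 / 3.986e14 = 1.114313e+07
Step 2: sqrt(1.114313e+07) = 3338.1329 s
Step 3: T = 2*pi * 3338.1329 = 20974.11 s
Step 4: T in hours = 20974.11 / 3600 = 5.826 hours

5.826


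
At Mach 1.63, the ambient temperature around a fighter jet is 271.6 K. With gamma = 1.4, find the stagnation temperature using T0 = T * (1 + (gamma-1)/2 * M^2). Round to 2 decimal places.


Step 1: (gamma-1)/2 = 0.2
Step 2: M^2 = 2.6569
Step 3: 1 + 0.2 * 2.6569 = 1.53138
Step 4: T0 = 271.6 * 1.53138 = 415.92 K

415.92


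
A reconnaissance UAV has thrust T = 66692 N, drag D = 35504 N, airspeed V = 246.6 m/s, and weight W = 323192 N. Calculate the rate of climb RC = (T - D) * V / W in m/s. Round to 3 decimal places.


Step 1: Excess thrust = T - D = 66692 - 35504 = 31188 N
Step 2: Excess power = 31188 * 246.6 = 7690960.8 W
Step 3: RC = 7690960.8 / 323192 = 23.797 m/s

23.797


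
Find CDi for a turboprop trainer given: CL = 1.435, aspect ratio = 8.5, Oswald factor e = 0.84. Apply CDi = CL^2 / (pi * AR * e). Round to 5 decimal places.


Step 1: CL^2 = 1.435^2 = 2.059225
Step 2: pi * AR * e = 3.14159 * 8.5 * 0.84 = 22.430972
Step 3: CDi = 2.059225 / 22.430972 = 0.09180

0.09180


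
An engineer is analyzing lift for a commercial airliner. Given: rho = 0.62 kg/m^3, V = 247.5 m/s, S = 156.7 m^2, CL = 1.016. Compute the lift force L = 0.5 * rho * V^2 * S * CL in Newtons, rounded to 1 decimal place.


Step 1: Calculate dynamic pressure q = 0.5 * 0.62 * 247.5^2 = 0.5 * 0.62 * 61256.25 = 18989.4375 Pa
Step 2: Multiply by wing area and lift coefficient: L = 18989.4375 * 156.7 * 1.016
Step 3: L = 2975644.8562 * 1.016 = 3023255.2 N

3023255.2


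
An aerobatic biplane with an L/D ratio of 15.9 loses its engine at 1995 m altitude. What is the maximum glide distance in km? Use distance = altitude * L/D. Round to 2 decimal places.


Step 1: Glide distance = altitude * L/D = 1995 * 15.9 = 31720.5 m
Step 2: Convert to km: 31720.5 / 1000 = 31.72 km

31.72


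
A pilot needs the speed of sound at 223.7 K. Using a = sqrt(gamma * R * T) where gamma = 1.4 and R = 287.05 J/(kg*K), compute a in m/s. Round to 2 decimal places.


Step 1: gamma * R * T = 1.4 * 287.05 * 223.7 = 89898.319
Step 2: a = sqrt(89898.319) = 299.83 m/s

299.83


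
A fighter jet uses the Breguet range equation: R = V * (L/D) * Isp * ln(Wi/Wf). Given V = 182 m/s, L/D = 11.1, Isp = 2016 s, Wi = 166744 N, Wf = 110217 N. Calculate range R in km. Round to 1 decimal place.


Step 1: Coefficient = V * (L/D) * Isp = 182 * 11.1 * 2016 = 4072723.2 m
Step 2: Wi/Wf = 166744 / 110217 = 1.51287
Step 3: ln(1.51287) = 0.414009
Step 4: R = 4072723.2 * 0.414009 = 1686142.2 m = 1686.1 km

1686.1


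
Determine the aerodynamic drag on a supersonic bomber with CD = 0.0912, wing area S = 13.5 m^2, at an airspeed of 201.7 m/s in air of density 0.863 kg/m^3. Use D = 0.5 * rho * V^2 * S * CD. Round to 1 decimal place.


Step 1: Dynamic pressure q = 0.5 * 0.863 * 201.7^2 = 17554.667 Pa
Step 2: Drag D = q * S * CD = 17554.667 * 13.5 * 0.0912
Step 3: D = 21613.3 N

21613.3


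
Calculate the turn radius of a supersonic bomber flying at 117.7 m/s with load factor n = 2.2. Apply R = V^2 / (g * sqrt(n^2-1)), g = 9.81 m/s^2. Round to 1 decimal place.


Step 1: V^2 = 117.7^2 = 13853.29
Step 2: n^2 - 1 = 2.2^2 - 1 = 3.84
Step 3: sqrt(3.84) = 1.959592
Step 4: R = 13853.29 / (9.81 * 1.959592) = 720.6 m

720.6


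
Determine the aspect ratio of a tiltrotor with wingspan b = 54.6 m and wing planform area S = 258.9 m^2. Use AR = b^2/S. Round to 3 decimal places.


Step 1: b^2 = 54.6^2 = 2981.16
Step 2: AR = 2981.16 / 258.9 = 11.515

11.515


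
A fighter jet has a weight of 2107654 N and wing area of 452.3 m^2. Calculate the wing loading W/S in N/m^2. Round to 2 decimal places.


Step 1: Wing loading = W / S = 2107654 / 452.3
Step 2: Wing loading = 4659.86 N/m^2

4659.86


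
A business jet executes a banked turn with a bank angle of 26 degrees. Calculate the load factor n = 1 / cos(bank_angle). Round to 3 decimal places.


Step 1: Convert 26 degrees to radians = 0.453786
Step 2: cos(26 deg) = 0.898794
Step 3: n = 1 / 0.898794 = 1.113

1.113


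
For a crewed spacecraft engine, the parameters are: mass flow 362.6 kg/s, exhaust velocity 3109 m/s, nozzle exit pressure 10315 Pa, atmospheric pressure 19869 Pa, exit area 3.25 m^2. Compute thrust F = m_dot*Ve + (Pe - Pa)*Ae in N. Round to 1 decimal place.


Step 1: Momentum thrust = m_dot * Ve = 362.6 * 3109 = 1127323.4 N
Step 2: Pressure thrust = (Pe - Pa) * Ae = (10315 - 19869) * 3.25 = -31050.50 N
Step 3: Total thrust F = 1127323.4 + -31050.50 = 1096272.9 N

1096272.9


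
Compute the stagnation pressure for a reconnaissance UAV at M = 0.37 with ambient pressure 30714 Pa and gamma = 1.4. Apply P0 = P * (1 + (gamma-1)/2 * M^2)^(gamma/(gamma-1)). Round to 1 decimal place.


Step 1: (gamma-1)/2 * M^2 = 0.2 * 0.1369 = 0.02738
Step 2: 1 + 0.02738 = 1.02738
Step 3: Exponent gamma/(gamma-1) = 3.5
Step 4: P0 = 30714 * 1.02738^3.5 = 33759.4 Pa

33759.4
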